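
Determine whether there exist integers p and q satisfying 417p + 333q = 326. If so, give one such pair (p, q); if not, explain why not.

No such integers exist.

Both 417 and 333 are divisible by gcd(417, 333) = 3, hence so is any combination 417p + 333q.
But 326 is not a multiple of 3 (it leaves remainder 2).
So the equation is unsolvable over ℤ.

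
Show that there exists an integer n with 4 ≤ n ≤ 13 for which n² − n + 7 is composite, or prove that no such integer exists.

At n = 11: 11² − 11 + 7 = 117 = 3·39, which is composite.

n = 11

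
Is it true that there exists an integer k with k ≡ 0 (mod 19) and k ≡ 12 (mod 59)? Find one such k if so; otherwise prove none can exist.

k = 779

gcd(19, 59) = 1, so the Chinese Remainder Theorem guarantees exactly one residue class mod 1121 satisfying both.
Any solution of the first congruence is k = 0 + 19t; substituting into the second, 19t ≡ 12 − 0 ≡ 12 (mod 59).
Note 19·28 = 532 ≡ 1 (mod 59) (as 532 − 1 = 9·59), so 19⁻¹ ≡ 28.
Multiplying by 28: t ≡ 28·12 = 336 ≡ 41 (mod 59).
Taking t = 41 gives k = 0 + 19·41 = 779.
Indeed 779 ≡ 0 (mod 19) and 779 ≡ 12 (mod 59).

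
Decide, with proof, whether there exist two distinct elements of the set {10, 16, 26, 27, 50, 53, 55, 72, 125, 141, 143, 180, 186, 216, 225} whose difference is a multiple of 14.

16 and 72 are such a pair.

16 mod 14 = 2 and 72 mod 14 = 2, so 72 − 16 = 56 = 4·14.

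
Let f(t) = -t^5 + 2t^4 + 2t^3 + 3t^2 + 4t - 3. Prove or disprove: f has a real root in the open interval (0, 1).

f(0) = -3 and f(1) = 7, which have opposite signs.
f is continuous everywhere (it is a polynomial), in particular on [0, 1].
By the Intermediate Value Theorem f must vanish at some point of (0, 1).

Such a root exists.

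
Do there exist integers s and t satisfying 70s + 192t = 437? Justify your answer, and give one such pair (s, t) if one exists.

gcd(70, 192) = 2, so every integer of the form 70s + 192t is a multiple of 2.
But 437 = 2·218 + 1, so 2 ∤ 437.
So the equation is unsolvable over ℤ.

There are no such integers.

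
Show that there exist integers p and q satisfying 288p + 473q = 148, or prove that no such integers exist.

288 and 473 are coprime, so 288p + 473q ranges over all of ℤ.
Dividing repeatedly: 473 = 1·288 + 185, 288 = 1·185 + 103, 185 = 1·103 + 82, 103 = 1·82 + 21, 82 = 3·21 + 19, 21 = 1·19 + 2, 19 = 9·2 + 1, 2 = 2·1 + 0.
Back-substituting, 1 = 19 − 9·2 = 19 − 9·(21 − 1·19) = −9·21 + 10·19 = −9·21 + 10·(82 − 3·21) = 10·82 − 39·21 = 10·82 − 39·(103 − 1·82) = −39·103 + 49·82 = −39·103 + 49·(185 − 1·103) = 49·185 − 88·103 = 49·185 − 88·(288 − 1·185) = −88·288 + 137·185 = −88·288 + 137·(473 − 1·288) = 137·473 − 225·288; that is, 288·(-225) + 473·137 = 1.
Multiplying through by 148: p = (-225)·148 = -33300, q = 137·148 = 20276 is a solution.
The general solution is p = -33300 + 473k, q = 20276 − 288k; taking k = 71 gives the smaller pair p = 283, q = -172.
Check: 288·283 + 473·(-172) = 81504 − 81356 = 148. ✓

p = 283, q = -172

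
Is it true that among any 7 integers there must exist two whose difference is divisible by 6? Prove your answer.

Yes.

Partition the integers by their residue mod 6; there are 6 classes.
Placing 7 integers into 6 classes, some class receives at least two — say a and b.
Then a ≡ b (mod 6), i.e. 6 ∣ (a − b).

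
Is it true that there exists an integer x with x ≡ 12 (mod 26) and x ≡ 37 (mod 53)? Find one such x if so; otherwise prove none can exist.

gcd(26, 53) = 1, so the Chinese Remainder Theorem guarantees exactly one residue class mod 1378 satisfying both.
Write x = 12 + 26t and require 12 + 26t ≡ 37 (mod 53), i.e. 26t ≡ 25 (mod 53).
Since 26·51 = 1326 = 25·53 + 1, the inverse of 26 mod 53 is 51.
Multiplying by 51: t ≡ 51·25 = 1275 ≡ 3 (mod 53).
Taking t = 3 gives x = 12 + 26·3 = 90.
Verify: 90 = 3·26 + 12 and 90 = 1·53 + 37. ✓

x = 90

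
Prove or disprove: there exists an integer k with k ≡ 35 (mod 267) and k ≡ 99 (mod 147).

Both moduli are multiples of 3 = gcd(267, 147), so any solution would satisfy k ≡ 35 and k ≡ 99 modulo 3 simultaneously.
These are incompatible: 35 − 99 = -64 is not divisible by 3.
Hence the system has no solution.

No such integer exists.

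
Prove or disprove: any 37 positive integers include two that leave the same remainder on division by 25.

Each integer lies in one of the 25 residue classes modulo 25.
With 37 integers and only 25 classes, the pigeonhole principle forces two of them, say a and b, into the same class.
That is, a and b leave the same remainder on division by 25, as claimed.

Yes, this is always true.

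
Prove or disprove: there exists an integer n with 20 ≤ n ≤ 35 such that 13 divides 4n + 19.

n = 31

At n = 31 we get 4·31 + 19 = 143, and 143 = 13·11.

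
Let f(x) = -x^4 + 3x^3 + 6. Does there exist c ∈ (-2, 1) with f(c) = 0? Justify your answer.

Such a root exists.

f(-2) = -34 and f(1) = 8, which have opposite signs.
f is continuous everywhere (it is a polynomial), in particular on [-2, 1].
By the Intermediate Value Theorem, f takes the value 0 somewhere in the open interval.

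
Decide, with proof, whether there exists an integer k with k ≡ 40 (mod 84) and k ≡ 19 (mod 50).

Both moduli are multiples of 2 = gcd(84, 50), so any solution would satisfy k ≡ 40 and k ≡ 19 modulo 2 simultaneously.
These are incompatible: 40 − 19 = 21 is not divisible by 2.
So no integer satisfies both congruences.

No, no such integer exists.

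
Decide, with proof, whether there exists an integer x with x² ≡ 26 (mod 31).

Apply Euler's criterion with the prime 31: 26 is a quadratic residue iff 26^15 ≡ 1 (mod 31), and a non-residue iff it is ≡ −1.
Repeated squaring mod 31: 26^2 = 676 ≡ 25; 26^4 ≡ 25² = 625 ≡ 5; 26^8 ≡ 5² = 25 ≡ 25.
Since 15 = 8 + 4 + 2 + 1, 26^15 ≡ 25 · 5 · 25 · 26; multiplying out mod 31: 25·5 = 125 ≡ 1, then 1·25 = 25 ≡ 25, then 25·26 = 650 ≡ 30. Thus 26^15 ≡ 30 ≡ −1 (mod 31).
The value −1 means 26 is a non-residue modulo 31, so x² ≡ 26 (mod 31) is impossible.

There is no such integer.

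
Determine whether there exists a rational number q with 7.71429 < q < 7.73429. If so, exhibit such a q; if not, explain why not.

q = 85/11

Multiplying by 11: 11·7.71429 = 84.85719 and 11·7.73429 = 85.07719, so the integer 85 lies strictly between them.
So q = 85/11 works: it is a ratio of integers, and dividing 11·7.71429 < 85 < 11·7.73429 through by 11 gives 7.71429 < 85/11 < 7.73429.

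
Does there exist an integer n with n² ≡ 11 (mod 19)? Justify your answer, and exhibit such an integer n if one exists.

n = 12

Take n = 12. Then 12² = 144 = 7·19 + 11, so 12² ≡ 11 (mod 19).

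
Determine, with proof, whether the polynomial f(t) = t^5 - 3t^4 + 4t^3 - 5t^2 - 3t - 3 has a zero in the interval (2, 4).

Yes, f has a root in the interval.

f(2) = -13 and f(4) = 417, which have opposite signs.
As a polynomial, f is continuous on every closed interval.
By the Intermediate Value Theorem, f takes the value 0 somewhere in the open interval.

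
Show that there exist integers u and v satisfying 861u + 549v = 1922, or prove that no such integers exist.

Both 861 and 549 are divisible by gcd(861, 549) = 3, hence so is any combination 861u + 549v.
But 1922 = 3·640 + 2, so 3 ∤ 1922.
So the equation is unsolvable over ℤ.

No, no such integers exist.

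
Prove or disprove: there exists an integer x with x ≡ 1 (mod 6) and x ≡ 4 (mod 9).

Here gcd(6, 9) = 3, and both 1 and 4 leave remainder 1 mod 3, so the system is consistent.
List candidates x ≡ 1 (mod 6): 1, 7, 13. Modulo 9 these are 1, 7, 4; 13 gives 4 as required.
Verify: 13 = 2·6 + 1 and 13 = 1·9 + 4. ✓

x = 13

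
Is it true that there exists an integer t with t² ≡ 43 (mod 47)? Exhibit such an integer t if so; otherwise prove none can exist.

Apply Euler's criterion with the prime 47: 43 is a quadratic residue iff 43^23 ≡ 1 (mod 47), and a non-residue iff it is ≡ −1.
Squaring successively (mod 47): 43^2 = 1849 ≡ 16; 43^4 ≡ 16² = 256 ≡ 21; 43^8 ≡ 21² = 441 ≡ 18; 43^16 ≡ 18² = 324 ≡ 42.
Since 23 = 16 + 4 + 2 + 1, 43^23 ≡ 42 · 21 · 16 · 43; multiplying out mod 47: 42·21 = 882 ≡ 36, then 36·16 = 576 ≡ 12, then 12·43 = 516 ≡ 46. Thus 43^23 ≡ 46 ≡ −1 (mod 47).
By Euler's criterion 43 is a quadratic non-residue mod 47: no t satisfies t² ≡ 43 (mod 47).

No, no such integer exists.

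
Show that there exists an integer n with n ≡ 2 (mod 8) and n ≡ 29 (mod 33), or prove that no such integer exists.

n = 194

The moduli 8 and 33 are coprime, so by the Chinese Remainder Theorem a unique solution modulo 264 exists.
Any solution of the first congruence is n = 2 + 8t; substituting into the second, 8t ≡ 29 − 2 ≡ 27 (mod 33).
Invert 8 mod 33 by the Euclidean algorithm: 33 = 4·8 + 1, 8 = 8·1 + 0; back-substituting, 1 = 33 − 4·8. Hence 8·(-4) ≡ 1, so 8⁻¹ ≡ -4 ≡ 29 (mod 33).
Multiplying by 29: t ≡ 29·27 = 783 ≡ 24 (mod 33).
Taking t = 24 gives n = 2 + 8·24 = 194.
Indeed 194 ≡ 2 (mod 8) and 194 ≡ 29 (mod 33).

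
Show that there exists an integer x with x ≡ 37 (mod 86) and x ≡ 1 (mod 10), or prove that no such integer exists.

The moduli are not coprime: gcd(86, 10) = 2. Compatibility requires 2 ∣ (1 − 37) = -36, which holds, so solutions exist.
The integers ≡ 37 (mod 86) are 37, 123, 209, 295, 381, …; their remainders mod 10 are 7, 3, 9, 5, 1, so x = 381 is the first that is ≡ 1 (mod 10).
Indeed 381 ≡ 37 (mod 86) and 381 ≡ 1 (mod 10).

x = 381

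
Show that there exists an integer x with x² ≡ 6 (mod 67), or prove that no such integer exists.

x = 26

x = 26 works: 26² = 676, and 676 − 6 = 670 = 10·67.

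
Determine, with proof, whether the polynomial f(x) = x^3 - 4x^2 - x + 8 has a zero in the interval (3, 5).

f(3) = -4 and f(5) = 28, which have opposite signs.
Since f is a polynomial it is continuous on [3, 5].
By the Intermediate Value Theorem f must vanish at some point of (3, 5).

Yes, f has a root in the interval.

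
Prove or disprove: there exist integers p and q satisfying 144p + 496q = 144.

Since gcd(144, 496) = 16 and 144 = 16·9, Bézout's identity guarantees a solution.
Dividing through by 16 reduces the equation to 9p + 31q = 9.
Dividing repeatedly: 31 = 3·9 + 4, 9 = 2·4 + 1, 4 = 4·1 + 0.
Unwinding: 1 = 9 − 2·4 = 9 − 2·(31 − 3·9) = −2·31 + 7·9, i.e. 9·7 + 31·(-2) = 1.
Scaling by 9 gives the particular solution (p, q) = (63, -18).
Subtracting 2·31 from p and adding 2·9 to q gives the tidier solution (1, 0).
Check: 144·1 + 496·0 = 144 + 0 = 144. ✓

p = 1, q = 0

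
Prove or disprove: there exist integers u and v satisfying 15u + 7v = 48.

15 and 7 are coprime, so 15u + 7v ranges over all of ℤ.
Run the Euclidean algorithm on 15 and 7: 15 = 2·7 + 1, 7 = 7·1 + 0.
Unwinding: 1 = 15 − 2·7, i.e. 15·1 + 7·(-2) = 1.
Scaling by 48 gives the particular solution (u, v) = (48, -96).
Shifting by a multiple of (7, −15) keeps it a solution: u = 48 − 6·7 = 6, v = -96 + 6·15 = -6.
Indeed 15·6 + 7·(-6) = 90 − 42 = 48.

u = 6, v = -6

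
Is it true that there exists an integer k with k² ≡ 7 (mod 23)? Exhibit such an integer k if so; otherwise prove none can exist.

Apply Euler's criterion with the prime 23: 7 is a quadratic residue iff 7^11 ≡ 1 (mod 23), and a non-residue iff it is ≡ −1.
Squaring successively (mod 23): 7^2 = 49 ≡ 3; 7^4 ≡ 3² = 9 ≡ 9; 7^8 ≡ 9² = 81 ≡ 12.
Since 11 = 8 + 2 + 1, 7^11 ≡ 12 · 3 · 7; multiplying out mod 23: 12·3 = 36 ≡ 13, then 13·7 = 91 ≡ 22. Thus 7^11 ≡ 22 ≡ −1 (mod 23).
The value −1 means 7 is a non-residue modulo 23, so k² ≡ 7 (mod 23) is impossible.

No, no such integer exists.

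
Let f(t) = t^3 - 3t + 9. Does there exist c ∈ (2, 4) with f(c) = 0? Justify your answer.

f has no root in that interval.

The endpoint values f(2) = 11 and f(4) = 61 are both positive. Claim: f(t) > 0 for every t in (2, 4).
Substitute t = 2 + u, where 0 < u < 2 on the interval. Expanding, f(2 + u) = u^3 + 6u^2 + 9u + 11.
All 4 nonzero coefficients of this polynomial in u are positive; hence for u > 0 the value is a sum of positive terms (the constant 11 among them).
So f is strictly positive on (2, 4); no root exists in the interval.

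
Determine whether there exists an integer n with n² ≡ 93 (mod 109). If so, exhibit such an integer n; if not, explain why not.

Take n = 86. Then 86² = 7396 = 67·109 + 93, so 86² ≡ 93 (mod 109).

n = 86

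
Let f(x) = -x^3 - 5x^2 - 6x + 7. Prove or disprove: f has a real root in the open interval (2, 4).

No such root exists.

The endpoint values f(2) = -33 and f(4) = -161 are both negative. Claim: f(x) < 0 for every x in (2, 4).
Substitute x = 2 + u, where 0 < u < 2 on the interval. Expanding, f(2 + u) = -u^3 - 11u^2 - 38u - 33.
All 4 nonzero coefficients of this polynomial in u are negative; hence for u > 0 the value is a sum of negative terms (the constant -33 among them).
Therefore f(x) < 0 throughout (2, 4), and f has no zero there.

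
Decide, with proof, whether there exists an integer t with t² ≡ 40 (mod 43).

t = 30

Take t = 30. Then 30² = 900 = 20·43 + 40, so 30² ≡ 40 (mod 43).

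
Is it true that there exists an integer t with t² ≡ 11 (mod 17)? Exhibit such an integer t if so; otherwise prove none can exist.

There is no such integer.

Since (17 − t)² ≡ t² (mod 17), it suffices to square t = 0, 1, …, 8: the residues are 0, 1, 4, 9, 16, 8, 2, 15, 13.
The set of squares mod 17 is therefore {0, 1, 2, 4, 8, 9, 13, 15, 16}, which does not contain 11.
Therefore t² ≡ 11 (mod 17) has no solution.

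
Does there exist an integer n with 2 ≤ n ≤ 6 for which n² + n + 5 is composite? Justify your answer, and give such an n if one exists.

At n = 5: 5² + 5 + 5 = 35 = 5·7, which is composite.

n = 5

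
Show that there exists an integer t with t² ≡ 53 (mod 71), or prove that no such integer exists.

No, no such integer exists.

71 is prime, so by Euler's criterion 53 is a square mod 71 iff 53^((71−1)/2) = 53^35 ≡ 1 (mod 71).
Repeated squaring mod 71: 53^2 = 2809 ≡ 40; 53^4 ≡ 40² = 1600 ≡ 38; 53^8 ≡ 38² = 1444 ≡ 24; 53^16 ≡ 24² = 576 ≡ 8; 53^32 ≡ 8² = 64 ≡ 64.
Since 35 = 32 + 2 + 1, 53^35 ≡ 64 · 40 · 53; multiplying out mod 71: 64·40 = 2560 ≡ 4, then 4·53 = 212 ≡ 70. Thus 53^35 ≡ 70 ≡ −1 (mod 71).
The value −1 means 53 is a non-residue modulo 71, so t² ≡ 53 (mod 71) is impossible.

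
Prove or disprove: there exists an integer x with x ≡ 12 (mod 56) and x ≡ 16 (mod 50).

x = 516

The moduli are not coprime: gcd(56, 50) = 2. Compatibility requires 2 ∣ (16 − 12) = 4, which holds, so solutions exist.
Put x = 12 + 56t, so we need 56t ≡ 4 (mod 50), equivalently (divide by 2) 28t ≡ 2 (mod 25).
28 ≡ 3 (mod 25), so this reads 3t ≡ 2 (mod 25). Since 3·17 = 51 = 2·25 + 1, the inverse of 3 mod 25 is 17.
Multiplying by 17: t ≡ 17·2 = 34 ≡ 9 (mod 25).
Then x = 12 + 56·9 = 516.
Check: 516 mod 56 = 12, 516 mod 50 = 16. ✓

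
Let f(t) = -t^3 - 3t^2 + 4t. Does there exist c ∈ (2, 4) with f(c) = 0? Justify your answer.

The endpoint values f(2) = -12 and f(4) = -96 are both negative. Claim: f(t) < 0 for every t in (2, 4).
Shift to the endpoint 2: with t = 2 + u (0 < u < 2), one computes f(2 + u) = -u^3 - 9u^2 - 20u - 12.
All 4 nonzero coefficients of this polynomial in u are negative; hence for u > 0 the value is a sum of negative terms (the constant -12 among them).
Therefore f(t) < 0 throughout (2, 4), and f has no zero there.

No.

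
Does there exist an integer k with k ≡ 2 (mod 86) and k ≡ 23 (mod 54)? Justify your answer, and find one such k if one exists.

No, no such integer exists.

Reduce both congruences modulo 2, which divides 86 and 54: they say k ≡ 2 (mod 2) and k ≡ 23 (mod 2).
However 2 ≡ 0 and 23 ≡ 1 (mod 2), and 0 ≠ 1.
Therefore no such k exists.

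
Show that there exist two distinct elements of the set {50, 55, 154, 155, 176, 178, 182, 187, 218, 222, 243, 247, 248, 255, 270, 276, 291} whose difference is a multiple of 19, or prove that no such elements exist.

Reduce each element modulo 19: 50↦12, 55↦17, 154↦2, 155↦3, 176↦5, 178↦7, 182↦11, 187↦16, 218↦9, 222↦13, 243↦15, 247↦0, 248↦1, 255↦8, 270↦4, 276↦10, 291↦6.
All 17 residues are distinct, so no two elements differ by a multiple of 19.

There is no such pair.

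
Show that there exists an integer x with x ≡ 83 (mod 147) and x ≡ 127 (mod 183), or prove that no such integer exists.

Both moduli are multiples of 3 = gcd(147, 183), so any solution would satisfy x ≡ 83 and x ≡ 127 modulo 3 simultaneously.
But 83 mod 3 = 2 while 127 mod 3 = 1, a contradiction.
Hence the system has no solution.

There is no such integer.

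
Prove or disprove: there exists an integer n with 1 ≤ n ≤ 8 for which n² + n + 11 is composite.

The values for n = 1, 2, …, 8 are 13, 17, 23, 31, 41, 53, 67, 83, and each of these is prime.
So no value in the range makes the expression composite.

No such integer n in that range exists.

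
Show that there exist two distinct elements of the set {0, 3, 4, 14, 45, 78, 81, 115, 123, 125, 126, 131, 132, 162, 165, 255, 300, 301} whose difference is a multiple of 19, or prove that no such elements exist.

Two integers differ by a multiple of 19 exactly when they have the same residue mod 19. The residues are 0↦0, 3↦3, 4↦4, 14↦14, 45↦7, 78↦2, 81↦5, 115↦1, 123↦9, 125↦11, 126↦12, 131↦17, 132↦18, 162↦10, 165↦13, 255↦8, 300↦15, 301↦16.
No residue repeats among the 18 elements, so no pair has difference ≡ 0 (mod 19).

There is no such pair.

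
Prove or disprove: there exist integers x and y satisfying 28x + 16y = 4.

Every value of 28x + 16y is a multiple of gcd(28, 16) = 4; since 4 ∣ 4, solutions exist.
Dividing through by 4 reduces the equation to 7x + 4y = 1.
Euclidean algorithm: 7 = 1·4 + 3, 4 = 1·3 + 1, 3 = 3·1 + 0.
Unwinding: 1 = 4 − 1·3 = 4 − (7 − 1·4) = −7 + 2·4, i.e. 7·(-1) + 4·2 = 1.
So (x, y) = (-1, 2) is a solution.
Shifting by a multiple of (4, −7) keeps it a solution: x = -1 + 1·4 = 3, y = 2 − 1·7 = -5.
Indeed 28·3 + 16·(-5) = 84 − 80 = 4.

x = 3, y = -5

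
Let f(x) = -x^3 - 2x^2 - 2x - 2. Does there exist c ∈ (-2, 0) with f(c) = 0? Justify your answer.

Yes, f has a root in the interval.

f(-2) = 2 and f(0) = -2, which have opposite signs.
Since f is a polynomial it is continuous on [-2, 0].
By the Intermediate Value Theorem, f takes the value 0 somewhere in the open interval.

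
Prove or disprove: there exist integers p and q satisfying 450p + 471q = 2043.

p = 127, q = -117

Every value of 450p + 471q is a multiple of gcd(450, 471) = 3; since 3 ∣ 2043, solutions exist.
Dividing through by 3 reduces the equation to 150p + 157q = 681.
Dividing repeatedly: 157 = 1·150 + 7, 150 = 21·7 + 3, 7 = 2·3 + 1, 3 = 3·1 + 0.
Unwinding: 1 = 7 − 2·3 = 7 − 2·(150 − 21·7) = −2·150 + 43·7 = −2·150 + 43·(157 − 1·150) = 43·157 − 45·150, i.e. 150·(-45) + 157·43 = 1.
Scaling by 681 gives the particular solution (p, q) = (-30645, 29283).
Adding 196·157 to p and subtracting 196·150 from q gives the tidier solution (127, -117).
Indeed 450·127 + 471·(-117) = 57150 − 55107 = 2043.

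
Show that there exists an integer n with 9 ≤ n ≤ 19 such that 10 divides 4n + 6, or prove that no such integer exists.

n = 11

n = 11 works, since 4·11 + 6 = 50 = 5·10.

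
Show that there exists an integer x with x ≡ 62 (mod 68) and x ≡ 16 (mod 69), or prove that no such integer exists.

gcd(68, 69) = 1, so the Chinese Remainder Theorem guarantees exactly one residue class mod 4692 satisfying both.
Any solution of the first congruence is x = 62 + 68t; substituting into the second, 68t ≡ 16 − 62 ≡ 23 (mod 69).
To invert 68 modulo 69: 69 = 1·68 + 1, 68 = 68·1 + 0, and unwinding, 1 = 69 − 1·68. Thus 68⁻¹ ≡ -1 ≡ 68 (mod 69).
Therefore t ≡ 68·23 = 1564 ≡ 46 (mod 69).
With t = 46: x = 62 + 68·46 = 3190.
Verify: 3190 = 46·68 + 62 and 3190 = 46·69 + 16. ✓

x = 3190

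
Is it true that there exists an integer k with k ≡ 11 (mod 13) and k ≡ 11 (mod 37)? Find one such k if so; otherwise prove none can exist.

Since 13 and 37 share no common factor, CRT says the pair of congruences has a solution (unique mod 481).
Any solution of the first congruence is k = 11 + 13t; substituting into the second, 13t ≡ 11 − 11 ≡ 0 (mod 37).
t = 0 satisfies this.
With t = 0: k = 11 + 13·0 = 11.
Indeed 11 ≡ 11 (mod 13) and 11 ≡ 11 (mod 37).

k = 11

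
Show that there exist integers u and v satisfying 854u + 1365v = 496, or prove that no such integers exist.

There are no such integers.

Any value of 854u + 1365v is a multiple of gcd(854, 1365) = 7.
But 496 = 7·70 + 6, so 7 ∤ 496.
Hence no integers u, v satisfy the equation.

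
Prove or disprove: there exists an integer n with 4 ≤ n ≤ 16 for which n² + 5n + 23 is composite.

At n = 15: 15² + 5·15 + 23 = 323 = 17·19, which is composite.

n = 15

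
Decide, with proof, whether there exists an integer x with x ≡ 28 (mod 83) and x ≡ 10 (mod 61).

x = 3182

Since 83 and 61 share no common factor, CRT says the pair of congruences has a solution (unique mod 5063).
Any solution of the first congruence is x = 28 + 83t; substituting into the second, 83t ≡ 10 − 28 ≡ 43 (mod 61).
83 ≡ 22 (mod 61), so this reads 22t ≡ 43 (mod 61). Note 22·25 = 550 ≡ 1 (mod 61) (as 550 − 1 = 9·61), so 22⁻¹ ≡ 25.
Therefore t ≡ 25·43 = 1075 ≡ 38 (mod 61).
Taking t = 38 gives x = 28 + 83·38 = 3182.
Indeed 3182 ≡ 28 (mod 83) and 3182 ≡ 10 (mod 61).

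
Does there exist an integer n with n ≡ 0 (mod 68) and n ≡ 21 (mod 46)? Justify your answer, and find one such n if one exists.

Reduce both congruences modulo 2, which divides 68 and 46: they say n ≡ 0 (mod 2) and n ≡ 21 (mod 2).
These are incompatible: 0 − 21 = -21 is not divisible by 2.
Hence the system has no solution.

No, no such integer exists.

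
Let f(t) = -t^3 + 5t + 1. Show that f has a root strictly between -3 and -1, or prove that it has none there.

f(-3) = 13 and f(-1) = -3, which have opposite signs.
f is continuous everywhere (it is a polynomial), in particular on [-3, -1].
By the Intermediate Value Theorem, f takes the value 0 somewhere in the open interval.

Yes, f has a root in the interval.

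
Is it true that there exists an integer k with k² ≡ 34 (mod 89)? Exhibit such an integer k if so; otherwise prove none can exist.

k = 37

k = 37 works: 37² = 1369, and 1369 − 34 = 1335 = 15·89.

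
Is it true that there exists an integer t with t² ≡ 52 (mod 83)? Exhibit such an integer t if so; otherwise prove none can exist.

83 is prime, so by Euler's criterion 52 is a square mod 83 iff 52^((83−1)/2) = 52^41 ≡ 1 (mod 83).
Repeated squaring mod 83: 52^2 = 2704 ≡ 48; 52^4 ≡ 48² = 2304 ≡ 63; 52^8 ≡ 63² = 3969 ≡ 68; 52^16 ≡ 68² = 4624 ≡ 59; 52^32 ≡ 59² = 3481 ≡ 78.
Since 41 = 32 + 8 + 1, 52^41 ≡ 78 · 68 · 52; multiplying out mod 83: 78·68 = 5304 ≡ 75, then 75·52 = 3900 ≡ 82. Thus 52^41 ≡ 82 ≡ −1 (mod 83).
The value −1 means 52 is a non-residue modulo 83, so t² ≡ 52 (mod 83) is impossible.

There is no such integer.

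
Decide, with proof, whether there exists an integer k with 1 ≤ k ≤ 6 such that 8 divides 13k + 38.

At k = 1 the value 51 is not a multiple of 8. k = 2 works, since 13·2 + 38 = 64 = 8·8.

k = 2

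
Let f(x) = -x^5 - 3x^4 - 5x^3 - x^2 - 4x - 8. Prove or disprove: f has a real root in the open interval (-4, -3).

No.

The endpoint values f(-4) = 568 and f(-3) = 130 are both positive. Claim: f(x) > 0 for every x in (-4, -3).
Shift to the endpoint -3: with x = -3 − u (0 < u < 1), one computes f(-3 − u) = u^5 + 12u^4 + 59u^3 + 152u^2 + 214u + 130.
The nonzero coefficients here are all positive, so for u > 0 every term is positive (or zero), and the constant term 130 is strictly positive.
So f is strictly positive on (-4, -3); no root exists in the interval.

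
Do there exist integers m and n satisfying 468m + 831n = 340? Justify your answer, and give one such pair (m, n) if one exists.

gcd(468, 831) = 3, so every integer of the form 468m + 831n is a multiple of 3.
But 340 = 3·113 + 1, so 3 ∤ 340.
So the equation is unsolvable over ℤ.

There are no such integers.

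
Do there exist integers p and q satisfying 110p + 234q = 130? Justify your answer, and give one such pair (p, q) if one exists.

gcd(110, 234) = 2, and 2 divides 130, so integer solutions exist.
Dividing through by 2 reduces the equation to 55p + 117q = 65.
Dividing repeatedly: 117 = 2·55 + 7, 55 = 7·7 + 6, 7 = 1·6 + 1, 6 = 6·1 + 0.
Working back up the chain: 1 = 7 − 1·6 = 7 − (55 − 7·7) = −55 + 8·7 = −55 + 8·(117 − 2·55) = 8·117 − 17·55. So 55·(-17) + 117·8 = 1.
Times 65: 55·(-1105) + 117·520 = 65, so (-1105, 520) solves it.
The general solution is p = -1105 + 117k, q = 520 − 55k; taking k = 10 gives the smaller pair p = 65, q = -30.
Indeed 110·65 + 234·(-30) = 7150 − 7020 = 130.

p = 65, q = -30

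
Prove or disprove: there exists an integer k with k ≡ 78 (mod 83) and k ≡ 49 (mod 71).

The moduli 83 and 71 are coprime, so by the Chinese Remainder Theorem a unique solution modulo 5893 exists.
Any solution of the first congruence is k = 78 + 83t; substituting into the second, 83t ≡ 49 − 78 ≡ 42 (mod 71).
83 ≡ 12 (mod 71), so this reads 12t ≡ 42 (mod 71). Note 12·6 = 72 ≡ 1 (mod 71) (as 72 − 1 = 1·71), so 12⁻¹ ≡ 6.
Therefore t ≡ 6·42 = 252 ≡ 39 (mod 71).
With t = 39: k = 78 + 83·39 = 3315.
Indeed 3315 ≡ 78 (mod 83) and 3315 ≡ 49 (mod 71).

k = 3315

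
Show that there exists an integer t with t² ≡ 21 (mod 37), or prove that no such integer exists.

t = 24

Take t = 24. Then 24² = 576 = 15·37 + 21, so 24² ≡ 21 (mod 37).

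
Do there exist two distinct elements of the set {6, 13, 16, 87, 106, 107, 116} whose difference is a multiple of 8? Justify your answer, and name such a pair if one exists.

There is no such pair.

Reduce each element modulo 8: 6↦6, 13↦5, 16↦0, 87↦7, 106↦2, 107↦3, 116↦4.
All 7 residues are distinct, so no two elements differ by a multiple of 8.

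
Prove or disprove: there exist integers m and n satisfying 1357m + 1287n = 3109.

Since gcd(1357, 1287) = 1, every integer is an integer combination of 1357 and 1287.
Run the Euclidean algorithm on 1357 and 1287: 1357 = 1·1287 + 70, 1287 = 18·70 + 27, 70 = 2·27 + 16, 27 = 1·16 + 11, 16 = 1·11 + 5, 11 = 2·5 + 1, 5 = 5·1 + 0.
Working back up the chain: 1 = 11 − 2·5 = 11 − 2·(16 − 1·11) = −2·16 + 3·11 = −2·16 + 3·(27 − 1·16) = 3·27 − 5·16 = 3·27 − 5·(70 − 2·27) = −5·70 + 13·27 = −5·70 + 13·(1287 − 18·70) = 13·1287 − 239·70 = 13·1287 − 239·(1357 − 1·1287) = −239·1357 + 252·1287. So 1357·(-239) + 1287·252 = 1.
Multiplying through by 3109: m = (-239)·3109 = -743051, n = 252·3109 = 783468 is a solution.
Shifting by a multiple of (1287, −1357) keeps it a solution: m = -743051 + 578·1287 = 835, n = 783468 − 578·1357 = -878.
Indeed 1357·835 + 1287·(-878) = 1133095 − 1129986 = 3109.

m = 835, n = -878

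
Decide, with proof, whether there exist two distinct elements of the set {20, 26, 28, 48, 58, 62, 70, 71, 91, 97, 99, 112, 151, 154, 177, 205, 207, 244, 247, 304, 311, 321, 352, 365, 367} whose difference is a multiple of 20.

28 mod 20 = 8 and 48 mod 20 = 8, so 48 − 28 = 20 = 1·20.

Yes: 28 and 48.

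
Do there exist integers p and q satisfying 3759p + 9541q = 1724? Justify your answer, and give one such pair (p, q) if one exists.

There are no such integers.

Both 3759 and 9541 are divisible by gcd(3759, 9541) = 7, hence so is any combination 3759p + 9541q.
But 1724 = 7·246 + 2, so 7 ∤ 1724.
Therefore 3759p + 9541q = 1724 has no solution in integers.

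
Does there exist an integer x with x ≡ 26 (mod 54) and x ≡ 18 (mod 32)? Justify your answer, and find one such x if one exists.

Here gcd(54, 32) = 2, and both 26 and 18 leave remainder 0 mod 2, so the system is consistent.
Step through x = 26, 26 + 54, 26 + 2·54, …: the values 26, 80, 134, 188, 242 reduce mod 32 to 26, 16, 6, 28, 18. The value 242 hits 18.
Verify: 242 = 4·54 + 26 and 242 = 7·32 + 18. ✓

x = 242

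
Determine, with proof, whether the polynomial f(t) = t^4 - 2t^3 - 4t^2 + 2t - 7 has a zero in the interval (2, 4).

f(2) = -19 and f(4) = 65, which have opposite signs.
f is continuous everywhere (it is a polynomial), in particular on [2, 4].
By the Intermediate Value Theorem f must vanish at some point of (2, 4).

Such a root exists.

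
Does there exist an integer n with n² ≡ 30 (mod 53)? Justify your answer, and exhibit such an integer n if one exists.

Apply Euler's criterion with the prime 53: 30 is a quadratic residue iff 30^26 ≡ 1 (mod 53), and a non-residue iff it is ≡ −1.
Repeated squaring mod 53: 30^2 = 900 ≡ 52; 30^4 ≡ 52² = 2704 ≡ 1; 30^8 ≡ 1² = 1 ≡ 1; 30^16 ≡ 1² = 1 ≡ 1.
Since 26 = 16 + 8 + 2, 30^26 ≡ 1 · 1 · 52; multiplying out mod 53: 1·1 = 1 ≡ 1, then 1·52 = 52 ≡ 52. Thus 30^26 ≡ 52 ≡ −1 (mod 53).
By Euler's criterion 30 is a quadratic non-residue mod 53: no n satisfies n² ≡ 30 (mod 53).

No, no such integer exists.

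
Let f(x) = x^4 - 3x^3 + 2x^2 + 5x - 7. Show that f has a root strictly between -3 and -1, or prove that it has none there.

Such a root exists.

f(-3) = 158 and f(-1) = -6, which have opposite signs.
As a polynomial, f is continuous on every closed interval.
By the Intermediate Value Theorem, f takes the value 0 somewhere in the open interval.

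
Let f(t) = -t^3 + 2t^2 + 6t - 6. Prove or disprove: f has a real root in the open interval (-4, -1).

f(-4) = 66 and f(-1) = -9, which have opposite signs.
As a polynomial, f is continuous on every closed interval.
By the Intermediate Value Theorem f must vanish at some point of (-4, -1).

Such a root exists.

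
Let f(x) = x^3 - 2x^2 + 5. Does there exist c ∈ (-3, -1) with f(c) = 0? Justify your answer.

f(-3) = -40 and f(-1) = 2, which have opposite signs.
f is continuous everywhere (it is a polynomial), in particular on [-3, -1].
The Intermediate Value Theorem then guarantees some c ∈ (-3, -1) with f(c) = 0.

Yes, such a c exists.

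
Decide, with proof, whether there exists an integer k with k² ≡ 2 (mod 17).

Take k = 11. Then 11² = 121 = 7·17 + 2, so 11² ≡ 2 (mod 17).

k = 11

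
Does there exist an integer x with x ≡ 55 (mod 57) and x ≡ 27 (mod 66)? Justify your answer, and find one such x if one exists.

gcd(57, 66) = 3. If x ≡ 55 (mod 57) and x ≡ 27 (mod 66), then x ≡ 55 (mod 3) and x ≡ 27 (mod 3).
These are incompatible: 55 − 27 = 28 is not divisible by 3.
So no integer satisfies both congruences.

No, no such integer exists.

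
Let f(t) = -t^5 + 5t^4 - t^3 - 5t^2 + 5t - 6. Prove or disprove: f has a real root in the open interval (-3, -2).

No such root exists.

The endpoint values f(-3) = 609 and f(-2) = 84 are both positive. Claim: f(t) > 0 for every t in (-3, -2).
Substitute t = -2 − u, where 0 < u < 1 on the interval. Expanding, f(-2 − u) = u^5 + 15u^4 + 81u^3 + 201u^2 + 227u + 84.
The nonzero coefficients here are all positive, so for u > 0 every term is positive (or zero), and the constant term 84 is strictly positive.
Therefore f(t) > 0 throughout (-3, -2), and f has no zero there.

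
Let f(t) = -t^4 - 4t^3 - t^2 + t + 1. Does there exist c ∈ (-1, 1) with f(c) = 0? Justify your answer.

f(-1) = 2 and f(1) = -4, which have opposite signs.
f is continuous everywhere (it is a polynomial), in particular on [-1, 1].
By the Intermediate Value Theorem f must vanish at some point of (-1, 1).

Such a root exists.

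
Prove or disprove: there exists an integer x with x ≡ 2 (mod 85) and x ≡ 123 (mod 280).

There is no such integer.

Both moduli are multiples of 5 = gcd(85, 280), so any solution would satisfy x ≡ 2 and x ≡ 123 modulo 5 simultaneously.
However 2 ≡ 2 and 123 ≡ 3 (mod 5), and 2 ≠ 3.
So no integer satisfies both congruences.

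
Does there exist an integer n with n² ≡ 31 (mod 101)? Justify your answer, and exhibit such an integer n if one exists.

n = 58

n = 58 works: 58² = 3364, and 3364 − 31 = 3333 = 33·101.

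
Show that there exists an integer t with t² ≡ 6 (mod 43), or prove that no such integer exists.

t = 7 works: 7² = 49, and 49 − 6 = 43 = 1·43.

t = 7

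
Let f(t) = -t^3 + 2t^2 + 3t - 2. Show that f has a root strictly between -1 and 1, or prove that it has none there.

f(-1) = -2 and f(1) = 2, which have opposite signs.
Since f is a polynomial it is continuous on [-1, 1].
By the Intermediate Value Theorem f must vanish at some point of (-1, 1).

Such a root exists.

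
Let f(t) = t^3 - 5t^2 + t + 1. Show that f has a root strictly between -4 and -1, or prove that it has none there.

No.

f(-4) = -147 and f(-1) = -6, both negative, so a sign-change argument is unavailable; we show f keeps this sign on the whole interval.
Shift to the endpoint -1: with t = -1 − u (0 < u < 3), one computes f(-1 − u) = -u^3 - 8u^2 - 14u - 6.
The nonzero coefficients here are all negative, so for u > 0 every term is negative (or zero), and the constant term -6 is strictly negative.
Therefore f(t) < 0 throughout (-4, -1), and f has no zero there.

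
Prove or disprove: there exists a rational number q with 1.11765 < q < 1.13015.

q = 9/8

Multiplying by 8: 8·1.11765 = 8.94120 and 8·1.13015 = 9.04120, so the integer 9 lies strictly between them.
Dividing back, 1.11765 < 9/8 < 1.13015, and 9/8 is rational.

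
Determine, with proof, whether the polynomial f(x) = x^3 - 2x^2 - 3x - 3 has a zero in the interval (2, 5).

f(2) = -9 and f(5) = 57, which have opposite signs.
Since f is a polynomial it is continuous on [2, 5].
By the Intermediate Value Theorem f must vanish at some point of (2, 5).

Yes, f has a root in the interval.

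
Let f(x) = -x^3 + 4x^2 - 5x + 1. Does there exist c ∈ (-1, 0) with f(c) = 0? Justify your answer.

No.

f(-1) = 11 and f(0) = 1, both positive, so a sign-change argument is unavailable; we show f keeps this sign on the whole interval.
Shift to the endpoint 0: with x = −u (0 < u < 1), one computes f(−u) = u^3 + 4u^2 + 5u + 1.
The nonzero coefficients here are all positive, so for u > 0 every term is positive (or zero), and the constant term 1 is strictly positive.
Therefore f(x) > 0 throughout (-1, 0), and f has no zero there.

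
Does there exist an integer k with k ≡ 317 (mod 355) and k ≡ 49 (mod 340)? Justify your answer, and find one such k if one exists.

gcd(355, 340) = 5. If k ≡ 317 (mod 355) and k ≡ 49 (mod 340), then k ≡ 317 (mod 5) and k ≡ 49 (mod 5).
These are incompatible: 317 − 49 = 268 is not divisible by 5.
Hence the system has no solution.

There is no such integer.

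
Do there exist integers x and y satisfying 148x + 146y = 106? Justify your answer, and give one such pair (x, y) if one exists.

gcd(148, 146) = 2, and 2 divides 106, so integer solutions exist.
Dividing through by 2 reduces the equation to 74x + 73y = 53.
Euclidean algorithm: 74 = 1·73 + 1, 73 = 73·1 + 0.
Working back up the chain: 1 = 74 − 1·73. So 74·1 + 73·(-1) = 1.
Scaling by 53 gives the particular solution (x, y) = (53, -53).
Indeed 148·53 + 146·(-53) = 7844 − 7738 = 106.

x = 53, y = -53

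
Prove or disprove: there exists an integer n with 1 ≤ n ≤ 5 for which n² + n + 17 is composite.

The values for n = 1, 2, …, 5 are 19, 23, 29, 37, 47, and each of these is prime.
So no value in the range makes the expression composite.

There is no such integer n in that range.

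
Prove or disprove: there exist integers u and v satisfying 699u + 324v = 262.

gcd(699, 324) = 3, so every integer of the form 699u + 324v is a multiple of 3.
However 262 leaves remainder 1 on division by 3.
So the equation is unsolvable over ℤ.

There are no such integers.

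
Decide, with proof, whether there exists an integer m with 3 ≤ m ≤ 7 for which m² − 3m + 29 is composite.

m = 4

At m = 4: 4² − 3·4 + 29 = 33 = 3·11, which is composite.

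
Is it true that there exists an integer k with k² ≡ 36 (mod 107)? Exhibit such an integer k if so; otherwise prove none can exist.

Take k = 6. Then 6² = 36, and since 0 ≤ 36 < 107 this is already reduced: 6² ≡ 36 (mod 107).

k = 6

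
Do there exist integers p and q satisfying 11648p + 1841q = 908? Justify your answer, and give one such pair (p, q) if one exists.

Both 11648 and 1841 are divisible by gcd(11648, 1841) = 7, hence so is any combination 11648p + 1841q.
But 908 is not a multiple of 7 (it leaves remainder 5).
Therefore 11648p + 1841q = 908 has no solution in integers.

There are no such integers.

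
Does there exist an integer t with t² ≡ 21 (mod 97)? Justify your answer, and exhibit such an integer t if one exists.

97 is prime, so by Euler's criterion 21 is a square mod 97 iff 21^((97−1)/2) = 21^48 ≡ 1 (mod 97).
Squaring successively (mod 97): 21^2 = 441 ≡ 53; 21^4 ≡ 53² = 2809 ≡ 93; 21^8 ≡ 93² = 8649 ≡ 16; 21^16 ≡ 16² = 256 ≡ 62; 21^32 ≡ 62² = 3844 ≡ 61.
Since 48 = 32 + 16, 21^48 ≡ 61 · 62; multiplying out mod 97: 61·62 = 3782 ≡ 96. Thus 21^48 ≡ 96 ≡ −1 (mod 97).
By Euler's criterion 21 is a quadratic non-residue mod 97: no t satisfies t² ≡ 21 (mod 97).

No, no such integer exists.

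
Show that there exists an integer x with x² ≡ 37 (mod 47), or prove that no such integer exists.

x = 15 works: 15² = 225, and 225 − 37 = 188 = 4·47.

x = 15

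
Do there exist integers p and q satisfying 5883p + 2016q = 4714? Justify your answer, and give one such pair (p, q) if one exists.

No such integers exist.

Both 5883 and 2016 are divisible by gcd(5883, 2016) = 3, hence so is any combination 5883p + 2016q.
However 4714 leaves remainder 1 on division by 3.
Therefore 5883p + 2016q = 4714 has no solution in integers.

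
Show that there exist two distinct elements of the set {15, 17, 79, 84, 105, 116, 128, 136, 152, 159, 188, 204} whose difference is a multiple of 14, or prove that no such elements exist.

No such pair exists.

Two integers differ by a multiple of 14 exactly when they have the same residue mod 14. The residues are 15↦1, 17↦3, 79↦9, 84↦0, 105↦7, 116↦4, 128↦2, 136↦10, 152↦12, 159↦5, 188↦6, 204↦8.
No residue repeats among the 12 elements, so no pair has difference ≡ 0 (mod 14).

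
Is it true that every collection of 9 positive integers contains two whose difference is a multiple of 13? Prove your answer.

No, the set {37, 38, 39, 40, 41, 42, 43, 44, 45} is a counterexample.

Consider the 9 integers 37, 38, …, 45. They lie in distinct residue classes modulo 13, since 9 ≤ 13.
Any two of them differ by at most 8 < 13 and by at least 1, so no difference is a multiple of 13.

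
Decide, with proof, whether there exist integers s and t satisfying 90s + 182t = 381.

Both 90 and 182 are divisible by gcd(90, 182) = 2, hence so is any combination 90s + 182t.
But 381 = 2·190 + 1, so 2 ∤ 381.
So the equation is unsolvable over ℤ.

No, no such integers exist.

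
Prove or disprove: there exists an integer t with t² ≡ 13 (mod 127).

Take t = 34. Then 34² = 1156 = 9·127 + 13, so 34² ≡ 13 (mod 127).

t = 34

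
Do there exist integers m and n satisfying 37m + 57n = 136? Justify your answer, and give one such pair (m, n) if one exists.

m = 16, n = -8

37 and 57 are coprime, so 37m + 57n ranges over all of ℤ.
Euclidean algorithm: 57 = 1·37 + 20, 37 = 1·20 + 17, 20 = 1·17 + 3, 17 = 5·3 + 2, 3 = 1·2 + 1, 2 = 2·1 + 0.
Back-substituting, 1 = 3 − 1·2 = 3 − (17 − 5·3) = −17 + 6·3 = −17 + 6·(20 − 1·17) = 6·20 − 7·17 = 6·20 − 7·(37 − 1·20) = −7·37 + 13·20 = −7·37 + 13·(57 − 1·37) = 13·57 − 20·37; that is, 37·(-20) + 57·13 = 1.
Scaling by 136 gives the particular solution (m, n) = (-2720, 1768).
Adding 48·57 to m and subtracting 48·37 from n gives the tidier solution (16, -8).
Check: 37·16 + 57·(-8) = 592 − 456 = 136. ✓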